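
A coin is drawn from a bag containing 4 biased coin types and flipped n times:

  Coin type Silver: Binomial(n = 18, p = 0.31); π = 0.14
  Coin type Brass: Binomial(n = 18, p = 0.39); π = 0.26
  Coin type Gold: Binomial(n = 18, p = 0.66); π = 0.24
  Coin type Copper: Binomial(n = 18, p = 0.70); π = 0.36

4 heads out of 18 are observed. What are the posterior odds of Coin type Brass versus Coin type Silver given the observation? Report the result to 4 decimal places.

0.8287

Only the two components matter; the odds are (w_i f_i(x)) / (w_j f_j(x)).
Evaluate each component's likelihood at the observed value:
  L_Silver = C(18,4)·0.31^4·0.69^14 = 3060·0.00923521·0.00554482 = 0.156695
  L_Brass = C(18,4)·0.39^4·0.61^14 = 3060·0.0231344·0.000987683 = 0.0699194
  L_Gold = C(18,4)·0.66^4·0.34^14 = 3060·0.189747·2.7587e-07 = 0.000160178
  L_Copper = C(18,4)·0.70^4·0.30^14 = 3060·0.2401·4.78297e-08 = 3.51408e-05
0.018179 / 0.0219373 ≈ 0.8287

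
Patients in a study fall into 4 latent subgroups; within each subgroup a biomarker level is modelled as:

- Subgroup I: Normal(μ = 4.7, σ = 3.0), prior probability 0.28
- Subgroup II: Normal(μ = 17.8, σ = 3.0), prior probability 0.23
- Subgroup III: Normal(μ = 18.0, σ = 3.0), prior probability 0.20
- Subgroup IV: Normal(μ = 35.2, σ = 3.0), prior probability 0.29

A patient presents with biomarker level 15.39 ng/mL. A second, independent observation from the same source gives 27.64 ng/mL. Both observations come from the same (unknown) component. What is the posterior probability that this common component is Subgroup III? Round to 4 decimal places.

P(component k | x) = w_k·f_k(x) / marginal(x), where marginal(x) = Σ_j w_j·f_j(x).
Since both observations come from the same component, the likelihood for component k is f_k(x₁)·f_k(x₂).
  f_I = [0.000232592] × [2.67215e-14] = 6.21523e-18
  f_II = [0.0963062] × [0.000613242] = 5.9059e-05
  f_III = [0.0910815] × [0.000761435] = 6.93526e-05
  f_IV = [4.52166e-11] × [0.0055567] = 2.51255e-13
Prior × likelihood for each component:
  w_I·f_I = 0.28 × 6.21523e-18 = 1.74026e-18
  w_II·f_II = 0.23 × 5.9059e-05 = 1.35836e-05
  w_III·f_III = 0.20 × 6.93526e-05 = 1.38705e-05
  w_IV·f_IV = 0.29 × 2.51255e-13 = 7.2864e-14
Denominator: 1.74026e-18 + 1.35836e-05 + 1.38705e-05 + 7.2864e-14 = 2.74541e-05
P(Subgroup III | x₁,x₂) = 1.38705e-05 / 2.74541e-05 ≈ 0.5052

0.5052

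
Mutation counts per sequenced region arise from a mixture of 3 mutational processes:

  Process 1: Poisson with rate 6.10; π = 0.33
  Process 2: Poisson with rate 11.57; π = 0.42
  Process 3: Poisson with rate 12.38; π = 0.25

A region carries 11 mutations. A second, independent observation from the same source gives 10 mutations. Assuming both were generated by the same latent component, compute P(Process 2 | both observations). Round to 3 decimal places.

0.644

P(component k | x) = π_k·f_k(x) / marginal(x), where marginal(x) = Σ_j π_j·f_j(x).
Since both observations come from the same component, the likelihood for component k is f_k(x₁)·f_k(x₂).
  p_1 = [e^(−6.10)·6.10^11/11! = 0.0244498] × [0.0440899] = 0.00107799
  p_2 = [e^(−11.57)·11.57^11/11! = 0.117686] × [0.111888] = 0.0131676
  p_3 = [e^(−12.38)·12.38^11/11! = 0.110206] × [0.0979214] = 0.0107915
Weight by the priors:
  π_1·p_1 = 0.33 × 0.00107799 = 0.000355737
  π_2·p_2 = 0.42 × 0.0131676 = 0.0055304
  π_3·p_3 = 0.25 × 0.0107915 = 0.00269788
Normaliser: 0.000355737 + 0.0055304 + 0.00269788 = 0.00858402
P(Process 2 | x₁,x₂) = 0.0055304 / 0.00858402 ≈ 0.644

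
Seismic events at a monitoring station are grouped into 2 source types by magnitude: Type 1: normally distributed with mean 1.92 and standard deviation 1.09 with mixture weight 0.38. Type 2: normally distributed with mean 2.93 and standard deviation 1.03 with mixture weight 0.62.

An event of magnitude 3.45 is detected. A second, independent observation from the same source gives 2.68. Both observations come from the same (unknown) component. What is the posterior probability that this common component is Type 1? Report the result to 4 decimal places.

By Bayes' theorem, P(k | x) = P(Z=k) f_k(x) / Σ_j P(Z=j) f_j(x).
Since both observations come from the same component, the likelihood for component k is f_k(x₁)·f_k(x₂).
  L_1 = [(1/(1.09·√(2π)))·exp(−(3.45−1.92)²/(2·1.09²)) = 0.366002·exp(-0.98514) = 0.13666] × [0.287023] = 0.0392245
  L_2 = [(1/(1.03·√(2π)))·exp(−(3.45−2.93)²/(2·1.03²)) = 0.387323·exp(-0.12744) = 0.340978] × [0.37608] = 0.128235
Weight by the priors:
  P(Z=1)·L_1 = 0.38 × 0.0392245 = 0.0149053
  P(Z=2)·L_2 = 0.62 × 0.128235 = 0.0795058
Denominator: 0.0149053 + 0.0795058 = 0.0944111
P(Type 1 | x) = 0.0149053 / 0.0944111 ≈ 0.1579

0.1579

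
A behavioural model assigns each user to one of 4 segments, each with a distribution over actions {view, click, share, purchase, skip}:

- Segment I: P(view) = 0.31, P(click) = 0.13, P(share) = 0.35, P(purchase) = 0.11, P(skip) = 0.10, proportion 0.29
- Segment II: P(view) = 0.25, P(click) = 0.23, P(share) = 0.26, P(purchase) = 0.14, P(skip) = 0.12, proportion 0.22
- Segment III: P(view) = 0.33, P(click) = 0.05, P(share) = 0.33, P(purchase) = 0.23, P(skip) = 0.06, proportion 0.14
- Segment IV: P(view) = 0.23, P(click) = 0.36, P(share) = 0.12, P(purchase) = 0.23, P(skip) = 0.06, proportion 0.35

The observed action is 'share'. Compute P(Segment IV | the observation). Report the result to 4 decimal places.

Apply Bayes' rule: the posterior for each component is proportional to its prior times its likelihood at x.
Component likelihoods at x = 'share':
  p_I = P(share | comp) = 0.35
  p_II = P(share | comp) = 0.26
  p_III = P(share | comp) = 0.33
  p_IV = P(share | comp) = 0.12
Multiply by the mixture weights:
  P(Z=I)·p_I = 0.29 × 0.35 = 0.1015
  P(Z=II)·p_II = 0.22 × 0.26 = 0.0572
  P(Z=III)·p_III = 0.14 × 0.33 = 0.0462
  P(Z=IV)·p_IV = 0.35 × 0.12 = 0.042
Marginal: 0.1015 + 0.0572 + 0.0462 + 0.042 = 0.2469
So the posterior for Segment IV is 0.042 / 0.2469 ≈ 0.1701.

0.1701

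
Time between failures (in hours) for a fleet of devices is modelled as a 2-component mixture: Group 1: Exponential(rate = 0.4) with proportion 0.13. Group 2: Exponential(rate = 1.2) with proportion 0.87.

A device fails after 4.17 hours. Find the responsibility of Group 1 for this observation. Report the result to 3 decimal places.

0.583

By Bayes' theorem, P(k | x) = P(Z=k) f_k(x) / Σ_j P(Z=j) f_j(x).
Component likelihoods at x = 4.17 hours:
  L_1 = 0.4·e^(−0.4·4.17) = 0.4·e^(−1.6680) = 0.0754496
  L_2 = 1.2·e^(−1.2·4.17) = 1.2·e^(−5.0040) = 0.00805326
Multiply by the mixture weights:
  P(Z=1)·L_1 = 0.13 × 0.0754496 = 0.00980844
  P(Z=2)·L_2 = 0.87 × 0.00805326 = 0.00700634
Marginal: 0.00980844 + 0.00700634 = 0.0168148
P(Group 1 | x) = 0.00980844 / 0.0168148 ≈ 0.583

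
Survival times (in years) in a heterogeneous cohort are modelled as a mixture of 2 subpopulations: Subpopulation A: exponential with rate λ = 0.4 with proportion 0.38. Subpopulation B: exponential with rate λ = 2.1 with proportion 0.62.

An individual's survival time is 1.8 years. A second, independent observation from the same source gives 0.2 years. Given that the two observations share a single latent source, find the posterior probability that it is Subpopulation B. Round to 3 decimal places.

Apply Bayes' rule: the posterior for each component is proportional to its prior times its likelihood at x.
Since both observations come from the same component, the likelihood for component k is f_k(x₁)·f_k(x₂).
  L_A = [0.4·e^(−0.4·1.8) = 0.4·e^(−0.7200) = 0.194701] × [0.369247] = 0.0718926
  L_B = [2.1·e^(−2.1·1.8) = 2.1·e^(−3.7800) = 0.0479277] × [1.3798] = 0.0661305
Unnormalised posteriors:
  P(Z=A)·L_A = 0.38 × 0.0718926 = 0.0273192
  P(Z=B)·L_B = 0.62 × 0.0661305 = 0.0410009
Marginal: 0.0273192 + 0.0410009 = 0.0683201
P(Subpopulation B | x₁,x₂) ≈ 0.600

0.600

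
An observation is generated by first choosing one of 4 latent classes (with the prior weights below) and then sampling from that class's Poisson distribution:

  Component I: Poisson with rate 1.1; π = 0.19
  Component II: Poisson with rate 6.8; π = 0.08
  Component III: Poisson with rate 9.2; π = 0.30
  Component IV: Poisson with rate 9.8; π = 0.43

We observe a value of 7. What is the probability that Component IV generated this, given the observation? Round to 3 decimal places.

P(component k | x) = P(Z=k)·f_k(x) / marginal(x), where marginal(x) = Σ_j P(Z=j)·f_j(x).
Poisson probabilities:
  p_I = e^(−1.1)·1.1^7/7! = 0.000128705
  p_II = e^(−6.8)·6.8^7/7! = 0.148569
  p_III = e^(−9.2)·9.2^7/7! = 0.111834
  p_IV = e^(−9.8)·9.8^7/7! = 0.0955138
Weight by the priors:
  P(Z=I)·p_I = 0.19 × 0.000128705 = 2.44539e-05
  P(Z=II)·p_II = 0.08 × 0.148569 = 0.0118856
  P(Z=III)·p_III = 0.30 × 0.111834 = 0.0335503
  P(Z=IV)·p_IV = 0.43 × 0.0955138 = 0.0410709
Marginal: 2.44539e-05 + 0.0118856 + 0.0335503 + 0.0410709 = 0.0865312
So the posterior for Component IV is 0.0410709 / 0.0865312 ≈ 0.475.

0.475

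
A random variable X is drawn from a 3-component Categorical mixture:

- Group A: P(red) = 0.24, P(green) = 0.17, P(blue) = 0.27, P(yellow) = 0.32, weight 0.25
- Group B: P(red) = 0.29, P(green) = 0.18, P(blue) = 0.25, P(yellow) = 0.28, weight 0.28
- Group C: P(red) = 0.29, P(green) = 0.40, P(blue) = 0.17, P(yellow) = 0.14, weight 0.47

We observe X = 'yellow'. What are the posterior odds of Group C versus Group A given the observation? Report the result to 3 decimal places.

Since P(k|x) ∝ π_k f_k(x), the posterior odds are π_i f_i(x) / (π_j f_j(x)).
Categorical probabilities:
  p_A = 0.32
  p_B = 0.28
  p_C = 0.14
Odds = (0.47/0.25) × (0.14/0.32) = 1.88 × 0.4375 ≈ 0.822

0.822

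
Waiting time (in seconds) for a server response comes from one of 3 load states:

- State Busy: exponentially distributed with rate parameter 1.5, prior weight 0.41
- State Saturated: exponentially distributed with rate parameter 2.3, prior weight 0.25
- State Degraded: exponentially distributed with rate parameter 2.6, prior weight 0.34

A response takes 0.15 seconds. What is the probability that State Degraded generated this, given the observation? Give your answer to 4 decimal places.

0.3999

By Bayes' theorem, P(k | x) = w_k f_k(x) / Σ_j w_j f_j(x).
Exponential densities:
  f_Busy = 1.19777
  f_Saturated = 1.62891
  f_Degraded = 1.76035
Prior × likelihood for each component:
  w_Busy·f_Busy = 0.41 × 1.19777 = 0.491087
  w_Saturated·f_Saturated = 0.25 × 1.62891 = 0.407227
  w_Degraded·f_Degraded = 0.34 × 1.76035 = 0.598518
Denominator: 0.491087 + 0.407227 + 0.598518 = 1.49683
P(State Degraded | the observation) = 0.598518 / 1.49683 ≈ 0.3999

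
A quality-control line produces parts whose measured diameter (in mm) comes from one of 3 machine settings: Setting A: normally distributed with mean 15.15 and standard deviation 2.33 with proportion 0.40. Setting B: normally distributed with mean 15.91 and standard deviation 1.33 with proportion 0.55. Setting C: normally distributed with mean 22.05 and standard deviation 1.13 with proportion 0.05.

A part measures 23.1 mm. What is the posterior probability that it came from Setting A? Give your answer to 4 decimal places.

Posterior ∝ prior × likelihood, so P(k | x) ∝ w_k f_k(x); normalise over all components.
Normal densities:
  L_A = (1/(2.33·√(2π)))·exp(−(23.1−15.15)²/(2·2.33²)) = 0.171220·exp(-5.82093) = 0.00050764
  L_B = (1/(1.33·√(2π)))·exp(−(23.1−15.91)²/(2·1.33²)) = 0.299957·exp(-14.61250) = 1.35186e-07
  L_C = (1/(1.13·√(2π)))·exp(−(23.1−22.05)²/(2·1.13²)) = 0.353046·exp(-0.43171) = 0.229268
Unnormalised posteriors:
  w_A·L_A = 0.40 × 0.00050764 = 0.000203056
  w_B·L_B = 0.55 × 1.35186e-07 = 7.43521e-08
  w_C·L_C = 0.05 × 0.229268 = 0.0114634
Denominator: 0.000203056 + 7.43521e-08 + 0.0114634 = 0.0116665
So the posterior for Setting A is 0.000203056 / 0.0116665 ≈ 0.0174.

0.0174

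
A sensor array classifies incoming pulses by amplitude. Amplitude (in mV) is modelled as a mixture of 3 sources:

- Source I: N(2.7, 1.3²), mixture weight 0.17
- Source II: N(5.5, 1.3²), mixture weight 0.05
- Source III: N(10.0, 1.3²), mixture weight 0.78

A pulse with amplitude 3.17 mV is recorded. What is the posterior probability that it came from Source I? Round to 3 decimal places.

Apply Bayes' rule: the posterior for each component is proportional to its prior times its likelihood at x.
Component likelihoods at x = 3.17 mV:
  p_I = 0.287464
  p_II = 0.0615758
  p_III = 3.11224e-07
Unnormalised posteriors:
  π_I·p_I = 0.17 × 0.287464 = 0.0488689
  π_II·p_II = 0.05 × 0.0615758 = 0.00307879
  π_III·p_III = 0.78 × 3.11224e-07 = 2.42755e-07
Denominator: 0.0488689 + 0.00307879 + 2.42755e-07 = 0.0519479
So the posterior for Source I is 0.0488689 / 0.0519479 ≈ 0.941.

0.941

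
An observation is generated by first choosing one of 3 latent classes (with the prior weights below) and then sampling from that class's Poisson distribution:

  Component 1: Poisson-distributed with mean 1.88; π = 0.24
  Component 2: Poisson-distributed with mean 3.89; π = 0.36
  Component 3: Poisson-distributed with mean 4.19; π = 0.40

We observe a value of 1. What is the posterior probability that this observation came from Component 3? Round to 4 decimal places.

0.2066

P(component k | x) = π_k·f_k(x) / marginal(x), where marginal(x) = Σ_j π_j·f_j(x).
Poisson probabilities:
  p_1 = 0.286869
  p_2 = 0.0795324
  p_3 = 0.0634629
Multiply by the mixture weights:
  π_1·p_1 = 0.24 × 0.286869 = 0.0688487
  π_2·p_2 = 0.36 × 0.0795324 = 0.0286317
  π_3·p_3 = 0.40 × 0.0634629 = 0.0253852
Marginal: 0.0688487 + 0.0286317 + 0.0253852 = 0.122865
So the posterior for Component 3 is 0.0253852 / 0.122865 ≈ 0.2066.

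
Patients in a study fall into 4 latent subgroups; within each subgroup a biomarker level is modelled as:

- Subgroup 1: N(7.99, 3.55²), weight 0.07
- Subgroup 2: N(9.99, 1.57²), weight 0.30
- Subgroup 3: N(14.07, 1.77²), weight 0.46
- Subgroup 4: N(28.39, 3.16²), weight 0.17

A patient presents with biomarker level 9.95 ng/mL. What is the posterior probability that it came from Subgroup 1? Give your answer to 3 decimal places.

Apply Bayes' rule: the posterior for each component is proportional to its prior times its likelihood at x.
Component likelihoods at x = 9.95 ng/mL:
  f_1 = 0.0964915
  f_2 = 0.254021
  f_3 = 0.015011
  f_4 = 5.09142e-09
Prior × likelihood for each component:
  P(Z=1)·f_1 = 0.07 × 0.0964915 = 0.00675441
  P(Z=2)·f_2 = 0.30 × 0.254021 = 0.0762063
  P(Z=3)·f_3 = 0.46 × 0.015011 = 0.00690505
  P(Z=4)·f_4 = 0.17 × 5.09142e-09 = 8.65542e-10
Sum: 0.00675441 + 0.0762063 + 0.00690505 + 8.65542e-10 = 0.0898657
Responsibility of Subgroup 1: 0.00675441 / 0.0898657 ≈ 0.075

0.075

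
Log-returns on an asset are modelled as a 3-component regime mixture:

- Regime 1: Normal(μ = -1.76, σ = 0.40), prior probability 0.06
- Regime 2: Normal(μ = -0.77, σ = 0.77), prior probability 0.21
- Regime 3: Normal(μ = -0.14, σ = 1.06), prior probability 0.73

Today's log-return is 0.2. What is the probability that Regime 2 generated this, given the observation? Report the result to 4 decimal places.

P(component k | x) = π_k·f_k(x) / marginal(x), where marginal(x) = Σ_j π_j·f_j(x).
Component likelihoods at x = 0.2:
  f_1 = (1/(0.40·√(2π)))·exp(−(0.2−-1.76)²/(2·0.40²)) = 0.997356·exp(-12.00500) = 6.0974e-06
  f_2 = (1/(0.77·√(2π)))·exp(−(0.2−-0.77)²/(2·0.77²)) = 0.518107·exp(-0.79347) = 0.234325
  f_3 = (1/(1.06·√(2π)))·exp(−(0.2−-0.14)²/(2·1.06²)) = 0.376361·exp(-0.05144) = 0.35749
Prior × likelihood for each component:
  π_1·f_1 = 0.06 × 6.0974e-06 = 3.65844e-07
  π_2·f_2 = 0.21 × 0.234325 = 0.0492082
  π_3·f_3 = 0.73 × 0.35749 = 0.260967
Marginal: 3.65844e-07 + 0.0492082 + 0.260967 = 0.310176
P(Regime 2 | data) = 0.0492082 / 0.310176 ≈ 0.1586

0.1586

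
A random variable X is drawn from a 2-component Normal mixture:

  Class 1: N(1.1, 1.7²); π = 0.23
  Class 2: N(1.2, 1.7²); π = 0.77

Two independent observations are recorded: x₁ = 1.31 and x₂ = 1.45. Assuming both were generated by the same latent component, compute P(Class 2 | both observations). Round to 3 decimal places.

By Bayes' theorem, P(k | x) = P(Z=k) f_k(x) / Σ_j P(Z=j) f_j(x).
Since both observations come from the same component, the likelihood for component k is f_k(x₁)·f_k(x₂).
  L_1 = [0.232888] × [0.229751] = 0.0535062
  L_2 = [0.234181] × [0.232148] = 0.0543647
Multiply by the mixture weights:
  P(Z=1)·L_1 = 0.23 × 0.0535062 = 0.0123064
  P(Z=2)·L_2 = 0.77 × 0.0543647 = 0.0418608
Denominator: 0.0123064 + 0.0418608 = 0.0541673
So the posterior for Class 2 is 0.0418608 / 0.0541673 ≈ 0.773.

0.773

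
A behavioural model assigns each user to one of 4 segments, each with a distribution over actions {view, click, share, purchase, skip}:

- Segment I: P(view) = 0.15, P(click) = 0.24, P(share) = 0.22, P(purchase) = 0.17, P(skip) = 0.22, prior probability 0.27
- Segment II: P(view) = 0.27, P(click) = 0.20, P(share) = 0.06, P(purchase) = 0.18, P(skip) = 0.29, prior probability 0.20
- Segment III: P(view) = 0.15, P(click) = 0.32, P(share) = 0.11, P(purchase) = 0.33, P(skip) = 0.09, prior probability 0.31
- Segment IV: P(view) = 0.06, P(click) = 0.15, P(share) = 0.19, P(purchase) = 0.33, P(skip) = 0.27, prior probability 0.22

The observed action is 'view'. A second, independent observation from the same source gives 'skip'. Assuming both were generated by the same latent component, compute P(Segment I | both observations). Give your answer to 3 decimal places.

Posterior ∝ prior × likelihood, so P(k | x) ∝ w_k f_k(x); normalise over all components.
Since both observations come from the same component, the likelihood for component k is f_k(x₁)·f_k(x₂).
  L_I = [P(view | comp) = 0.15] × [0.22] = 0.033
  L_II = [P(view | comp) = 0.27] × [0.29] = 0.0783
  L_III = [P(view | comp) = 0.15] × [0.09] = 0.0135
  L_IV = [P(view | comp) = 0.06] × [0.27] = 0.0162
Weight by the priors:
  w_I·L_I = 0.27 × 0.033 = 0.00891
  w_II·L_II = 0.20 × 0.0783 = 0.01566
  w_III·L_III = 0.31 × 0.0135 = 0.004185
  w_IV·L_IV = 0.22 × 0.0162 = 0.003564
Normaliser: 0.00891 + 0.01566 + 0.004185 + 0.003564 = 0.032319
P(Segment I | x₁,x₂) ≈ 0.276

0.276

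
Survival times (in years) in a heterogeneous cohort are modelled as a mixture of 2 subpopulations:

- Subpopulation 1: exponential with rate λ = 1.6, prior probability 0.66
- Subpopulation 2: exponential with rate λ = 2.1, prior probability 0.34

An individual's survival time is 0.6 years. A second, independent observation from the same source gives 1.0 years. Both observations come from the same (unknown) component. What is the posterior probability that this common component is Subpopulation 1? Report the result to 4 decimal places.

0.7149

P(component k | x) = π_k·f_k(x) / marginal(x), where marginal(x) = Σ_j π_j·f_j(x).
Since both observations come from the same component, the likelihood for component k is f_k(x₁)·f_k(x₂).
  p_1 = [0.612629] × [0.323034] = 0.1979
  p_2 = [0.595673] × [0.257158] = 0.153182
Prior × likelihood for each component:
  π_1·p_1 = 0.66 × 0.1979 = 0.130614
  π_2·p_2 = 0.34 × 0.153182 = 0.052082
Evidence: 0.130614 + 0.052082 = 0.182696
P(Subpopulation 1 | x₁, x₂) ≈ 0.7149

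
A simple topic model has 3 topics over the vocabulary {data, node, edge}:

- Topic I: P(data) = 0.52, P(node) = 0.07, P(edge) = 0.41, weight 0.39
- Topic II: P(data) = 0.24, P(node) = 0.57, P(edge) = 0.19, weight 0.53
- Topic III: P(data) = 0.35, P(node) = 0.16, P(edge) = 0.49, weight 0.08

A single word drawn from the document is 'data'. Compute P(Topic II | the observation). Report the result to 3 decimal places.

0.355

By Bayes' theorem, P(k | x) = w_k f_k(x) / Σ_j w_j f_j(x).
Evaluate each component's likelihood at the observed value:
  f_I = P(data | comp) = 0.52
  f_II = P(data | comp) = 0.24
  f_III = P(data | comp) = 0.35
Prior × likelihood for each component:
  w_I·f_I = 0.39 × 0.52 = 0.2028
  w_II·f_II = 0.53 × 0.24 = 0.1272
  w_III·f_III = 0.08 × 0.35 = 0.028
Marginal: 0.2028 + 0.1272 + 0.028 = 0.358
Responsibility of Topic II: 0.1272 / 0.358 ≈ 0.355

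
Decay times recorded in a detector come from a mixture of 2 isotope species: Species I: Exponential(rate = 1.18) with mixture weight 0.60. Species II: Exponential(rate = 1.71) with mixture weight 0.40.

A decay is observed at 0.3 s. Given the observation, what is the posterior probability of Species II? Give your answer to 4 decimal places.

The responsibility of component k is π_k f_k(x) divided by Σ_j π_j f_j(x).
Evaluate each component's likelihood at the observed value:
  p_I = 0.828212
  p_II = 1.02377
Unnormalised posteriors:
  π_I·p_I = 0.60 × 0.828212 = 0.496927
  π_II·p_II = 0.40 × 1.02377 = 0.409509
Normaliser: 0.496927 + 0.409509 = 0.906436
So the posterior for Species II is 0.409509 / 0.906436 ≈ 0.4518.

0.4518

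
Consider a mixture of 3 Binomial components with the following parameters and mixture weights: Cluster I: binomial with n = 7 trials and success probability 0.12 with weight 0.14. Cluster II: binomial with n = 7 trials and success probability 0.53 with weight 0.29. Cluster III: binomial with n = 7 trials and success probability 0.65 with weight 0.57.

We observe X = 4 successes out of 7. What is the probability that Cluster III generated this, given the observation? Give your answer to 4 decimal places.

0.6455

Posterior ∝ prior × likelihood, so P(k | x) ∝ π_k f_k(x); normalise over all components.
Binomial probabilities:
  L_I = C(7,4)·0.12^4·0.88^3 = 35·0.00020736·0.681472 = 0.00494585
  L_II = C(7,4)·0.53^4·0.47^3 = 35·0.0789048·0.103823 = 0.286725
  L_III = C(7,4)·0.65^4·0.35^3 = 35·0.178506·0.042875 = 0.267871
Prior × likelihood for each component:
  π_I·L_I = 0.14 × 0.00494585 = 0.000692419
  π_II·L_II = 0.29 × 0.286725 = 0.0831502
  π_III·L_III = 0.57 × 0.267871 = 0.152686
Denominator: 0.000692419 + 0.0831502 + 0.152686 = 0.236529
P(Cluster III | x) = 0.152686 / 0.236529 ≈ 0.6455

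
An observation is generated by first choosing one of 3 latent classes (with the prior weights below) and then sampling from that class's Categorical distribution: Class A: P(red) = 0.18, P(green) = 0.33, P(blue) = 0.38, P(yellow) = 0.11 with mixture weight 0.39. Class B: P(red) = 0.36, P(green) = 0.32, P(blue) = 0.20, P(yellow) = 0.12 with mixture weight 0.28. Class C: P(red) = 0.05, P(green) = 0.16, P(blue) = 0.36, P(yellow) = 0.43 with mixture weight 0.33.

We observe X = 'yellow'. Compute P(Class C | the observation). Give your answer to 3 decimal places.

The responsibility of component k is π_k f_k(x) divided by Σ_j π_j f_j(x).
Categorical probabilities:
  L_A = 0.11
  L_B = 0.12
  L_C = 0.43
Multiply by the mixture weights:
  π_A·L_A = 0.39 × 0.11 = 0.0429
  π_B·L_B = 0.28 × 0.12 = 0.0336
  π_C·L_C = 0.33 × 0.43 = 0.1419
Normaliser: 0.0429 + 0.0336 + 0.1419 = 0.2184
Responsibility of Class C: 0.1419 / 0.2184 ≈ 0.650

0.650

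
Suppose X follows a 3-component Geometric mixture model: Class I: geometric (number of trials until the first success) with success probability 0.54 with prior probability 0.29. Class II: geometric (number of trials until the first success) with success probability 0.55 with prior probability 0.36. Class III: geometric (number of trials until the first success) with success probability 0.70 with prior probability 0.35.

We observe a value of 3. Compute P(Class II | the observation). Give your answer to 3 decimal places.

0.421

P(component k | x) = π_k·f_k(x) / marginal(x), where marginal(x) = Σ_j π_j·f_j(x).
Evaluate each component's likelihood at the observed value:
  p_I = 0.54·(1−0.54)^2 = 0.54·0.2116 = 0.114264
  p_II = 0.55·(1−0.55)^2 = 0.55·0.2025 = 0.111375
  p_III = 0.70·(1−0.70)^2 = 0.70·0.09 = 0.063
Prior × likelihood for each component:
  π_I·p_I = 0.29 × 0.114264 = 0.0331366
  π_II·p_II = 0.36 × 0.111375 = 0.040095
  π_III·p_III = 0.35 × 0.063 = 0.02205
Denominator: 0.0331366 + 0.040095 + 0.02205 = 0.0952816
P(Class II | 3) ≈ 0.421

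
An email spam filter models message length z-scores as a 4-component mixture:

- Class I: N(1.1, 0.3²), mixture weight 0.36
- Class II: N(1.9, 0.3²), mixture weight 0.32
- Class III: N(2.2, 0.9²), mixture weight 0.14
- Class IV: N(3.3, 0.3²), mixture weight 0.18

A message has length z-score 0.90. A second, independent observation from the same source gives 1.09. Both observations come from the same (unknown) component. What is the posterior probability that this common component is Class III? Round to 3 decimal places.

0.009

By Bayes' theorem, P(k | x) = P(Z=k) f_k(x) / Σ_j P(Z=j) f_j(x).
Since both observations come from the same component, the likelihood for component k is f_k(x₁)·f_k(x₂).
  p_I = [(1/(0.3·√(2π)))·exp(−(0.90−1.1)²/(2·0.3²)) = 1.329808·exp(-0.22222) = 1.06483] × [1.32907] = 1.41523
  p_II = [(1/(0.3·√(2π)))·exp(−(0.90−1.9)²/(2·0.3²)) = 1.329808·exp(-5.55556) = 0.00514093] × [0.0347364] = 0.000178578
  p_III = [(1/(0.9·√(2π)))·exp(−(0.90−2.2)²/(2·0.9²)) = 0.443269·exp(-1.04321) = 0.156173] × [0.207187] = 0.0323571
  p_IV = [(1/(0.3·√(2π)))·exp(−(0.90−3.3)²/(2·0.3²)) = 1.329808·exp(-32.00000) = 1.68409e-14] × [2.1862e-12] = 3.68176e-26
Unnormalised posteriors:
  P(Z=I)·p_I = 0.36 × 1.41523 = 0.509482
  P(Z=II)·p_II = 0.32 × 0.000178578 = 5.71448e-05
  P(Z=III)·p_III = 0.14 × 0.0323571 = 0.00453
  P(Z=IV)·p_IV = 0.18 × 3.68176e-26 = 6.62718e-27
Sum: 0.509482 + 5.71448e-05 + 0.00453 + 6.62718e-27 = 0.514069
P(Class III | x₁, x₂) ≈ 0.009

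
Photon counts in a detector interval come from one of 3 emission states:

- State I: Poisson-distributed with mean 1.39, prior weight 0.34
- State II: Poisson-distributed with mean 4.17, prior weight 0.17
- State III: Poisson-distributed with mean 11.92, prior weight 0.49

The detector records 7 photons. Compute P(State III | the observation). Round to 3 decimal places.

0.656

By Bayes' theorem, P(k | x) = w_k f_k(x) / Σ_j w_j f_j(x).
Component likelihoods at x = 7 photons:
  L_I = e^(−1.39)·1.39^7/7! = 0.000495454
  L_II = e^(−4.17)·4.17^7/7! = 0.0672224
  L_III = e^(−11.92)·11.92^7/7! = 0.0451557
Multiply by the mixture weights:
  w_I·L_I = 0.34 × 0.000495454 = 0.000168455
  w_II·L_II = 0.17 × 0.0672224 = 0.0114278
  w_III·L_III = 0.49 × 0.0451557 = 0.0221263
Evidence: 0.000168455 + 0.0114278 + 0.0221263 = 0.0337226
P(State III | x) = 0.0221263 / 0.0337226 ≈ 0.656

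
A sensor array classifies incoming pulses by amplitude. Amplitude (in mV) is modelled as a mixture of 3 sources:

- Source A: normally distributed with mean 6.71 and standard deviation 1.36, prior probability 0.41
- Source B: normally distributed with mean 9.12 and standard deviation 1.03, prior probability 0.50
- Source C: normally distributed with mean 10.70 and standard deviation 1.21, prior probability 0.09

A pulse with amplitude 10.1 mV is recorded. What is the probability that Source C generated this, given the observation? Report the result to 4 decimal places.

0.1695

Apply Bayes' rule: the posterior for each component is proportional to its prior times its likelihood at x.
Evaluate each component's likelihood at the observed value:
  f_A = (1/(1.36·√(2π)))·exp(−(10.1−6.71)²/(2·1.36²)) = 0.293340·exp(-3.10664) = 0.0131272
  f_B = (1/(1.03·√(2π)))·exp(−(10.1−9.12)²/(2·1.03²)) = 0.387323·exp(-0.45263) = 0.246318
  f_C = (1/(1.21·√(2π)))·exp(−(10.1−10.70)²/(2·1.21²)) = 0.329704·exp(-0.12294) = 0.291562
Prior × likelihood for each component:
  π_A·f_A = 0.41 × 0.0131272 = 0.00538216
  π_B·f_B = 0.50 × 0.246318 = 0.123159
  π_C·f_C = 0.09 × 0.291562 = 0.0262406
Sum: 0.00538216 + 0.123159 + 0.0262406 = 0.154782
P(Source C | the observation) ≈ 0.1695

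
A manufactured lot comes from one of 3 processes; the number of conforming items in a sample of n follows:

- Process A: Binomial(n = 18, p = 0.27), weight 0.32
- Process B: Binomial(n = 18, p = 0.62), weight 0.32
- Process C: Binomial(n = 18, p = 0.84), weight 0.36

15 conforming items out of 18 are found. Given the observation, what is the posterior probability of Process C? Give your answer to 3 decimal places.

0.889

Apply Bayes' rule: the posterior for each component is proportional to its prior times its likelihood at x.
Component likelihoods at x = 15 conforming items out of 18:
  L_A = 9.37811e-07
  L_B = 0.0344284
  L_C = 0.244478
Prior × likelihood for each component:
  w_A·L_A = 0.32 × 9.37811e-07 = 3.00099e-07
  w_B·L_B = 0.32 × 0.0344284 = 0.0110171
  w_C·L_C = 0.36 × 0.244478 = 0.088012
Sum: 3.00099e-07 + 0.0110171 + 0.088012 = 0.0990294
So the posterior for Process C is 0.088012 / 0.0990294 ≈ 0.889.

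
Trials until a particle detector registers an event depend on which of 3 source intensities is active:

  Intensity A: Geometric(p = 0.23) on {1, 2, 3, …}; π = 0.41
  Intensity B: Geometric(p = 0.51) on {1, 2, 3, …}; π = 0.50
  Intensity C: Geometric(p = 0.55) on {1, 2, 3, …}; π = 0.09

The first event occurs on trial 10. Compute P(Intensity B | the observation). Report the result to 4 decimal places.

0.0441

The responsibility of component k is π_k f_k(x) divided by Σ_j π_j f_j(x).
Component likelihoods at x = 10:
  f_A = 0.0218849
  f_B = 0.000830491
  f_C = 0.000416174
Weight by the priors:
  π_A·f_A = 0.41 × 0.0218849 = 0.0089728
  π_B·f_B = 0.50 × 0.000830491 = 0.000415245
  π_C·f_C = 0.09 × 0.000416174 = 3.74557e-05
Denominator: 0.0089728 + 0.000415245 + 3.74557e-05 = 0.00942551
So the posterior for Intensity B is 0.000415245 / 0.00942551 ≈ 0.0441.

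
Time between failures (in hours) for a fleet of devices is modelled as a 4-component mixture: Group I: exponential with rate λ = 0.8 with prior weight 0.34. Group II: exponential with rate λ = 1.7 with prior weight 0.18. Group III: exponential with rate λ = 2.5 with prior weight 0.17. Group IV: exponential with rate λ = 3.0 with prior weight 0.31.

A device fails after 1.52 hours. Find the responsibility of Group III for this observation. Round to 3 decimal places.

By Bayes' theorem, P(k | x) = π_k f_k(x) / Σ_j π_j f_j(x).
Evaluate each component's likelihood at the observed value:
  f_I = 0.237131
  f_II = 0.128302
  f_III = 0.0559269
  f_IV = 0.0313862
Prior × likelihood for each component:
  π_I·f_I = 0.34 × 0.237131 = 0.0806245
  π_II·f_II = 0.18 × 0.128302 = 0.0230943
  π_III·f_III = 0.17 × 0.0559269 = 0.00950758
  π_IV·f_IV = 0.31 × 0.0313862 = 0.00972971
Denominator: 0.0806245 + 0.0230943 + 0.00950758 + 0.00972971 = 0.122956
P(Group III | data) ≈ 0.077

0.077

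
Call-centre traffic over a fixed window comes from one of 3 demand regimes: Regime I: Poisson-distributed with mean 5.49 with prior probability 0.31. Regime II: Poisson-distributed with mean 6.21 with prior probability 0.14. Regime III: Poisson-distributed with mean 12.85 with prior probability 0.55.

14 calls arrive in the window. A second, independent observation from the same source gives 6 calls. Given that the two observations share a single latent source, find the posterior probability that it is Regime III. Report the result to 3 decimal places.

0.886

Posterior ∝ prior × likelihood, so P(k | x) ∝ π_k f_k(x); normalise over all components.
Since both observations come from the same component, the likelihood for component k is f_k(x₁)·f_k(x₂).
  L_I = [0.00106986] × [0.156973] = 0.000167939
  L_II = [0.00292351] × [0.160047] = 0.000467901
  L_III = [0.100821] × [0.0164211] = 0.00165559
Weight by the priors:
  π_I·L_I = 0.31 × 0.000167939 = 5.20612e-05
  π_II·L_II = 0.14 × 0.000467901 = 6.55061e-05
  π_III·L_III = 0.55 × 0.00165559 = 0.000910576
Evidence: 5.20612e-05 + 6.55061e-05 + 0.000910576 = 0.00102814
Responsibility of Regime III: 0.000910576 / 0.00102814 ≈ 0.886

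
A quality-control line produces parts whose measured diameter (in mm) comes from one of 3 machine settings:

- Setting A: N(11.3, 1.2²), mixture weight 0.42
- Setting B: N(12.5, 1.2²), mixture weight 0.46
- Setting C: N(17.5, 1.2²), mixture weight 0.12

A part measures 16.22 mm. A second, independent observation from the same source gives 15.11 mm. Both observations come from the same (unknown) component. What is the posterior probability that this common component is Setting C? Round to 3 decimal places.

The responsibility of component k is π_k f_k(x) divided by Σ_j π_j f_j(x).
Since both observations come from the same component, the likelihood for component k is f_k(x₁)·f_k(x₂).
  L_A = [7.43847e-05] × [0.00215154] = 1.60042e-07
  L_B = [0.00272235] × [0.0312239] = 8.50023e-05
  L_C = [0.188219] × [0.045747] = 0.00861046
Unnormalised posteriors:
  π_A·L_A = 0.42 × 1.60042e-07 = 6.72174e-08
  π_B·L_B = 0.46 × 8.50023e-05 = 3.9101e-05
  π_C·L_C = 0.12 × 0.00861046 = 0.00103326
Denominator: 6.72174e-08 + 3.9101e-05 + 0.00103326 = 0.00107242
So the posterior for Setting C is 0.00103326 / 0.00107242 ≈ 0.963.

0.963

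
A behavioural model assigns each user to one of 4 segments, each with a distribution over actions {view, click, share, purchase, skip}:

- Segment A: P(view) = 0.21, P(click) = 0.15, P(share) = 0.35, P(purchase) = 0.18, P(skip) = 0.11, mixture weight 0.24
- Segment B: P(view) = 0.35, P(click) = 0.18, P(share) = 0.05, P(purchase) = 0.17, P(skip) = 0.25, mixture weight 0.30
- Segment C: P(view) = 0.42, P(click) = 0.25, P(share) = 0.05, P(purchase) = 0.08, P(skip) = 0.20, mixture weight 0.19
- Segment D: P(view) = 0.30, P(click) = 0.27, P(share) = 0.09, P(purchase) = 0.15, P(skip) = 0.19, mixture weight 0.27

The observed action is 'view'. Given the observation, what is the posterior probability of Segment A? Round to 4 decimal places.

0.1594

Posterior ∝ prior × likelihood, so P(k | x) ∝ π_k f_k(x); normalise over all components.
Evaluate each component's likelihood at the observed value:
  L_A = P(view | comp) = 0.21
  L_B = P(view | comp) = 0.35
  L_C = P(view | comp) = 0.42
  L_D = P(view | comp) = 0.30
Prior × likelihood for each component:
  π_A·L_A = 0.24 × 0.21 = 0.0504
  π_B·L_B = 0.30 × 0.35 = 0.105
  π_C·L_C = 0.19 × 0.42 = 0.0798
  π_D·L_D = 0.27 × 0.3 = 0.081
Evidence: 0.0504 + 0.105 + 0.0798 + 0.081 = 0.3162
So the posterior for Segment A is 0.0504 / 0.3162 ≈ 0.1594.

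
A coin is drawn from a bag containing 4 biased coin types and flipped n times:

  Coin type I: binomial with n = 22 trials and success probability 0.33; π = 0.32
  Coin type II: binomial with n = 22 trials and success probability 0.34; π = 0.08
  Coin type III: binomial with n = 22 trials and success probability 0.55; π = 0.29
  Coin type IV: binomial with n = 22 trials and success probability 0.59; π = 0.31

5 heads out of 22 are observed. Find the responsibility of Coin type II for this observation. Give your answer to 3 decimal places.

Apply Bayes' rule: the posterior for each component is proportional to its prior times its likelihood at x.
Evaluate each component's likelihood at the observed value:
  p_I = C(22,5)·0.33^5·0.67^17 = 26334·0.00391354·0.00110477 = 0.113857
  p_II = C(22,5)·0.34^5·0.66^17 = 26334·0.00454354·0.000855553 = 0.102367
  p_III = C(22,5)·0.55^5·0.45^17 = 26334·0.0503284·1.27237e-06 = 0.00168633
  p_IV = C(22,5)·0.59^5·0.41^17 = 26334·0.0714924·2.61412e-07 = 0.000492156
Multiply by the mixture weights:
  w_I·p_I = 0.32 × 0.113857 = 0.0364341
  w_II·p_II = 0.08 × 0.102367 = 0.00818933
  w_III·p_III = 0.29 × 0.00168633 = 0.000489036
  w_IV·p_IV = 0.31 × 0.000492156 = 0.000152568
Marginal: 0.0364341 + 0.00818933 + 0.000489036 + 0.000152568 = 0.045265
Responsibility of Coin type II: 0.00818933 / 0.045265 ≈ 0.181

0.181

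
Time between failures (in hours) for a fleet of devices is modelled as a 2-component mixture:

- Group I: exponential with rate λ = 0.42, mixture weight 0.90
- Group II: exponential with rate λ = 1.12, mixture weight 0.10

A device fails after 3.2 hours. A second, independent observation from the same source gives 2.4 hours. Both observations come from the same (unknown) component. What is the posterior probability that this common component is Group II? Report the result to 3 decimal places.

The responsibility of component k is π_k f_k(x) divided by Σ_j π_j f_j(x).
Since both observations come from the same component, the likelihood for component k is f_k(x₁)·f_k(x₂).
  L_I = [0.42·e^(−0.42·3.2) = 0.42·e^(−1.3440) = 0.109536] × [0.153278] = 0.0167895
  L_II = [1.12·e^(−1.12·3.2) = 1.12·e^(−3.5840) = 0.0310961] × [0.0761789] = 0.00236887
Prior × likelihood for each component:
  π_I·L_I = 0.90 × 0.0167895 = 0.0151106
  π_II·L_II = 0.10 × 0.00236887 = 0.000236887
Sum: 0.0151106 + 0.000236887 = 0.0153474
So the posterior for Group II is 0.000236887 / 0.0153474 ≈ 0.015.

0.015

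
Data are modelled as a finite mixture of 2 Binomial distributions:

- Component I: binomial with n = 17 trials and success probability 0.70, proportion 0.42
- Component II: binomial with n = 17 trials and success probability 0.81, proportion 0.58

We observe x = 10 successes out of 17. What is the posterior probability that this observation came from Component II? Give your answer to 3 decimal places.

Posterior ∝ prior × likelihood, so P(k | x) ∝ π_k f_k(x); normalise over all components.
Evaluate each component's likelihood at the observed value:
  f_I = C(17,10)·0.70^10·0.30^7 = 19448·0.0282475·0.0002187 = 0.120145
  f_II = C(17,10)·0.81^10·0.19^7 = 19448·0.121577·8.93872e-06 = 0.0211349
Prior × likelihood for each component:
  π_I·f_I = 0.42 × 0.120145 = 0.0504607
  π_II·f_II = 0.58 × 0.0211349 = 0.0122582
Normaliser: 0.0504607 + 0.0122582 = 0.062719
So the posterior for Component II is 0.0122582 / 0.062719 ≈ 0.195.

0.195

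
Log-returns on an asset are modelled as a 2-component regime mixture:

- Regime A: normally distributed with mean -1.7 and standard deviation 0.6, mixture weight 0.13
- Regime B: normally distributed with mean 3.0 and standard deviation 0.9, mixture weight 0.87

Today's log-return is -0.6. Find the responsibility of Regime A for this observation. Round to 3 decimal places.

0.992

Apply Bayes' rule: the posterior for each component is proportional to its prior times its likelihood at x.
Normal densities:
  L_A = (1/(0.6·√(2π)))·exp(−(-0.6−-1.7)²/(2·0.6²)) = 0.664904·exp(-1.68056) = 0.123852
  L_B = (1/(0.9·√(2π)))·exp(−(-0.6−3.0)²/(2·0.9²)) = 0.443269·exp(-8.00000) = 0.0001487
Prior × likelihood for each component:
  P(Z=A)·L_A = 0.13 × 0.123852 = 0.0161008
  P(Z=B)·L_B = 0.87 × 0.0001487 = 0.000129369
Marginal: 0.0161008 + 0.000129369 = 0.0162301
P(Regime A | the observation) = 0.0161008 / 0.0162301 ≈ 0.992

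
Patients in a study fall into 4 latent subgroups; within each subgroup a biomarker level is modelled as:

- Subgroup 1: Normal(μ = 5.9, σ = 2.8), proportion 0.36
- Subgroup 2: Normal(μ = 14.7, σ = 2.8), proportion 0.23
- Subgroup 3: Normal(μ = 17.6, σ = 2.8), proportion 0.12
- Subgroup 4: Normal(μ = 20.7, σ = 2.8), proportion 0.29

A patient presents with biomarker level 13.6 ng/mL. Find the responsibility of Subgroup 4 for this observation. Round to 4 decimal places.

0.0422

Posterior ∝ prior × likelihood, so P(k | x) ∝ π_k f_k(x); normalise over all components.
Component likelihoods at x = 13.6 ng/mL:
  f_1 = (1/(2.8·√(2π)))·exp(−(13.6−5.9)²/(2·2.8²)) = 0.142479·exp(-3.78125) = 0.0032477
  f_2 = (1/(2.8·√(2π)))·exp(−(13.6−14.7)²/(2·2.8²)) = 0.142479·exp(-0.07717) = 0.131898
  f_3 = (1/(2.8·√(2π)))·exp(−(13.6−17.6)²/(2·2.8²)) = 0.142479·exp(-1.02041) = 0.0513564
  f_4 = (1/(2.8·√(2π)))·exp(−(13.6−20.7)²/(2·2.8²)) = 0.142479·exp(-3.21492) = 0.00572175
Unnormalised posteriors:
  π_1·f_1 = 0.36 × 0.0032477 = 0.00116917
  π_2·f_2 = 0.23 × 0.131898 = 0.0303365
  π_3·f_3 = 0.12 × 0.0513564 = 0.00616277
  π_4·f_4 = 0.29 × 0.00572175 = 0.00165931
Denominator: 0.00116917 + 0.0303365 + 0.00616277 + 0.00165931 = 0.0393278
So the posterior for Subgroup 4 is 0.00165931 / 0.0393278 ≈ 0.0422.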